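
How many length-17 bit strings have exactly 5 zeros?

6188

Choose the 5 positions: C(17,5) = 6188.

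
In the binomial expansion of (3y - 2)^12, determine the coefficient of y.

-73728

The general term is C(12,j)·(3y)^j·(-2)^(12-j); the y^1 term has j = 1.
C(12,1) = 12.
Coefficient = C(12,1) · 3^1 · (-2)^11 = 12 · 3 · (-2048) = -73728.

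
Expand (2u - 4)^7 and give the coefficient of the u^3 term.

71680

The general term is C(7,j)·(2u)^j·(-4)^(7-j); the u^3 term has j = 3.
C(7,3) = 35.
Coefficient = C(7,3) · 2^3 · (-4)^4 = 35 · 8 · 256 = 71680.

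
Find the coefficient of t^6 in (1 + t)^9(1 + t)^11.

38760

Coefficient of t^6 = Σ_{j} C(9,j)·C(11,6-j) for j from 0 to 6.
= 462 + 4158 + 11880 + 13860 + 6930 + 1386 + 84 = 38760.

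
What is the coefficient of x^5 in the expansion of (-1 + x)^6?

-6

The general term is C(6,j)·(-1)^j·(x)^(6-j); the x^5 term has j = 1.
C(6,1) = 6.
Coefficient = C(6,1) · (-1)^1 = 6 · (-1) = -6.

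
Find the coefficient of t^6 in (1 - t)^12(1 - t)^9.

54264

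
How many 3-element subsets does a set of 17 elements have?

680

C(17,3) = (17·16·15) / 3! = 4080 / 6 = 680.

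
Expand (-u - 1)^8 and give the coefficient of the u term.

8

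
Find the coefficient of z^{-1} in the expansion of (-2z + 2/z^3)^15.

-44728320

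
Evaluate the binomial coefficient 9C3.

84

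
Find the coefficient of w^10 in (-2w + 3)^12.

608256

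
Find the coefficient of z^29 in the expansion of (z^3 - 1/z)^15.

General term: C(15,j)·(z^3)^j·(-1/z)^(15-j), with z-exponent 3j − 1(15−j) = 4j − 15.
Set 4j − 15 = 29: j = 11.
C(15,11) = 1365; 1^11 = 1; (-1)^4 = 1.
Coefficient = 1365 · 1 · 1 = 1365.

1365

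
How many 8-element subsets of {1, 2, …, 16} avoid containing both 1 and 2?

9867

All 8-subsets: C(16,8) = 12870. Those containing both fixed elements: C(14,6) = 3003.
12870 − 3003 = 9867.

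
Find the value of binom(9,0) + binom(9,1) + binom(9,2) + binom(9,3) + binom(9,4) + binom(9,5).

1 + 9 + 36 + 84 + 126 + 126 = 382.

382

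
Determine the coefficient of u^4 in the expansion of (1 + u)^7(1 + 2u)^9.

10409

Coefficient of u^4 = Σ_{j} C(7,j)·1^j·C(9,4-j)·2^(4-j) for j from 0 to 4.
= 2016 + 4704 + 3024 + 630 + 35 = 10409.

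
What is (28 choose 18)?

13123110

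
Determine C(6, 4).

15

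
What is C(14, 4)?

1001

C(14,4) = (14·13·12·11) / 4! = 24024 / 24 = 1001.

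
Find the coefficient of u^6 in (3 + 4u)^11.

The general term is C(11,j)·(3)^j·(4u)^(11-j); the u^6 term has j = 5.
C(11,5) = 462.
Coefficient = C(11,5) · 3^5 · 4^6 = 462 · 243 · 4096 = 459841536.

459841536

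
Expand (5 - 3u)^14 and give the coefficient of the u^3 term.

-479882812500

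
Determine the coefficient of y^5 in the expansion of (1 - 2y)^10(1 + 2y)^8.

-1792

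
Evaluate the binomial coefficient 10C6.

210

C(10,6) = C(10,4) by symmetry.
C(10,4) = (10·9·8·7) / 4! = 5040 / 24 = 210.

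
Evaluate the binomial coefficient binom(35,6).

C(35,6) = (35·34·33·32·31·30) / 6! = 1168675200 / 720 = 1623160.

1623160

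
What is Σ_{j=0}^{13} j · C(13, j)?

53248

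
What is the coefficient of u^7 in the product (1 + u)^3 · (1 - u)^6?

Coefficient of u^7 = Σ_{j} C(3,j)·1^j·C(6,7-j)·(-1)^(7-j) for j from 1 to 3.
= 3 + (-18) + 15 = 0.

0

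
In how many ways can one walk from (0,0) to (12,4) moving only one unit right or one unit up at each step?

1820

Each path is a sequence of 16 steps with 12 rights: C(16,12) = 1820.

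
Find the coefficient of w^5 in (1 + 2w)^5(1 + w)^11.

Coefficient of w^5 = Σ_{j} C(5,j)·2^j·C(11,5-j)·1^(5-j) for j from 0 to 5.
= 462 + 3300 + 6600 + 4400 + 880 + 32 = 15674.

15674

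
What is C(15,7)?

C(15,7) = (15·14·13·12·11·10·9) / 7! = 32432400 / 5040 = 6435.

6435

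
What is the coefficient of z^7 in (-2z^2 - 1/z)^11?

General term: C(11,j)·(-2z^2)^j·(-1/z)^(11-j), with z-exponent 2j − 1(11−j) = 3j − 11.
Set 3j − 11 = 7: j = 6.
C(11,6) = 462; (-2)^6 = 64; (-1)^5 = -1.
Coefficient = 462 · 64 · (-1) = -29568.

-29568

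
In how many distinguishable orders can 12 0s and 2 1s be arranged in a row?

91

Choose positions for the 0s: C(14,12) = 91.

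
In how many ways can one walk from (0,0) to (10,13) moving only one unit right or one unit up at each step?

1144066

Each path is a sequence of 23 steps with 10 rights: C(23,10) = 1144066.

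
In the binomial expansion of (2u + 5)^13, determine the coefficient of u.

The general term is C(13,j)·(2u)^j·(5)^(13-j); the u^1 term has j = 1.
C(13,1) = 13.
Coefficient = C(13,1) · 2^1 · 5^12 = 13 · 2 · 244140625 = 6347656250.

6347656250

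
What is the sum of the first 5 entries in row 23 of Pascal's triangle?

1 + 23 + 253 + 1771 + 8855 = 10903.

10903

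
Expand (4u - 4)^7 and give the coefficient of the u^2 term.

-344064

The general term is C(7,j)·(4u)^j·(-4)^(7-j); the u^2 term has j = 2.
C(7,2) = 21.
Coefficient = C(7,2) · 4^2 · (-4)^5 = 21 · 16 · (-1024) = -344064.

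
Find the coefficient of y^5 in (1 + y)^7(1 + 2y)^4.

Coefficient of y^5 = Σ_{j} C(7,j)·1^j·C(4,5-j)·2^(5-j) for j from 1 to 5.
= 112 + 672 + 840 + 280 + 21 = 1925.

1925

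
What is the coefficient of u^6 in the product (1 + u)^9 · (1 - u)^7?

-14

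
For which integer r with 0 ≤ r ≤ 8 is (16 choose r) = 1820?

4

C(16,r) increases on 0 ≤ r ≤ 8. C(16,3) = 560 and C(16,4) = 1820, so r = 4.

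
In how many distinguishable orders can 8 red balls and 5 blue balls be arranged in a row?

Choose positions for the red balls: C(13,8) = 1287.

1287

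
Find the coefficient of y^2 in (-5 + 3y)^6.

84375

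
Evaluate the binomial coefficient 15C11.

C(15,11) = C(15,4) by symmetry.
C(15,4) = (15·14·13·12) / 4! = 32760 / 24 = 1365.

1365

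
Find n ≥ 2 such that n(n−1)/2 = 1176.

49

n(n−1)/2 = 1176 ⇒ n(n−1) = 2352. Since 49·48 = 2352, n = 49.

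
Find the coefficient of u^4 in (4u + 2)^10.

The general term is C(10,j)·(4u)^j·(2)^(10-j); the u^4 term has j = 4.
C(10,4) = 210.
Coefficient = C(10,4) · 4^4 · 2^6 = 210 · 256 · 64 = 3440640.

3440640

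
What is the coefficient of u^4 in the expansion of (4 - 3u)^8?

1451520

The general term is C(8,j)·(4)^j·(-3u)^(8-j); the u^4 term has j = 4.
C(8,4) = 70.
Coefficient = C(8,4) · 4^4 · (-3)^4 = 70 · 256 · 81 = 1451520.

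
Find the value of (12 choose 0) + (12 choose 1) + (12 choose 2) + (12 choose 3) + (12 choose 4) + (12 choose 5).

1 + 12 + 66 + 220 + 495 + 792 = 1586.

1586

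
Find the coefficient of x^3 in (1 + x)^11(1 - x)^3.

32

Coefficient of x^3 = Σ_{j} C(11,j)·1^j·C(3,3-j)·(-1)^(3-j) for j from 0 to 3.
= (-1) + 33 + (-165) + 165 = 32.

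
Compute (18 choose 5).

8568

C(18,5) = (18·17·16·15·14) / 5! = 1028160 / 120 = 8568.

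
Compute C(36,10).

254186856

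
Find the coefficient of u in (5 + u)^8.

625000

The general term is C(8,j)·(5)^j·(u)^(8-j); the u^1 term has j = 7.
C(8,7) = 8.
Coefficient = C(8,7) · 5^7 = 8 · 78125 = 625000.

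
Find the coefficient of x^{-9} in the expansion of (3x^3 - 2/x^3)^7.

-6048

General term: C(7,j)·(3x^3)^j·(-2/x^3)^(7-j), with x-exponent 3j − 3(7−j) = 6j − 21.
Set 6j − 21 = -9: j = 2.
C(7,2) = 21; 3^2 = 9; (-2)^5 = -32.
Coefficient = 21 · 9 · (-32) = -6048.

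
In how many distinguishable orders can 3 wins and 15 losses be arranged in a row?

816

Choose positions for the wins: C(18,3) = 816.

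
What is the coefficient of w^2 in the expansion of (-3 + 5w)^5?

-6750

The general term is C(5,j)·(-3)^j·(5w)^(5-j); the w^2 term has j = 3.
C(5,3) = 10.
Coefficient = C(5,3) · (-3)^3 · 5^2 = 10 · (-27) · 25 = -6750.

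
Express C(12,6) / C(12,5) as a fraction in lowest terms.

7/6

C(n,k+1)/C(n,k) = (n−k)/(k+1) = (12−5)/(5+1) = 7/6.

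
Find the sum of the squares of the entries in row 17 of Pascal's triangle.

2333606220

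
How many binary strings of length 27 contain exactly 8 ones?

2220075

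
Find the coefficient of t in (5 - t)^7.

-109375

The general term is C(7,j)·(5)^j·(-t)^(7-j); the t^1 term has j = 6.
C(7,6) = 7.
Coefficient = C(7,6) · 5^6 · (-1)^1 = 7 · 15625 · (-1) = -109375.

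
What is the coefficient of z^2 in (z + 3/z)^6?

135

General term: C(6,j)·(z)^j·(3/z)^(6-j), with z-exponent 1j − 1(6−j) = 2j − 6.
Set 2j − 6 = 2: j = 4.
C(6,4) = 15; 1^4 = 1; 3^2 = 9.
Coefficient = 15 · 1 · 9 = 135.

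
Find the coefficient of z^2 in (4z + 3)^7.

The general term is C(7,j)·(4z)^j·(3)^(7-j); the z^2 term has j = 2.
C(7,2) = 21.
Coefficient = C(7,2) · 4^2 · 3^5 = 21 · 16 · 243 = 81648.

81648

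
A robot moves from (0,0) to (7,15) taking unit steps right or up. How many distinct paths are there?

170544

Each path is a sequence of 22 steps with 7 rights: C(22,7) = 170544.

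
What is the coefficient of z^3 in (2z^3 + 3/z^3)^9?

General term: C(9,j)·(2z^3)^j·(3/z^3)^(9-j), with z-exponent 3j − 3(9−j) = 6j − 27.
Set 6j − 27 = 3: j = 5.
C(9,5) = 126; 2^5 = 32; 3^4 = 81.
Coefficient = 126 · 32 · 81 = 326592.

326592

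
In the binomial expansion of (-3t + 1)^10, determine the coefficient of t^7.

-262440

The general term is C(10,j)·(-3t)^j·(1)^(10-j); the t^7 term has j = 7.
C(10,7) = 120.
Coefficient = C(10,7) · (-3)^7 = 120 · (-2187) = -262440.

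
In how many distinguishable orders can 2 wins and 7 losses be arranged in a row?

36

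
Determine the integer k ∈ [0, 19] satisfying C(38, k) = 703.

2

C(38,k) increases on 0 ≤ k ≤ 19. C(38,1) = 38 and C(38,2) = 703, so k = 2.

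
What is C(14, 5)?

C(14,5) = (14·13·12·11·10) / 5! = 240240 / 120 = 2002.

2002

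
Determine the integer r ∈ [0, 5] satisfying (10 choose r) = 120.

C(10,r) increases on 0 ≤ r ≤ 5. C(10,2) = 45 and C(10,3) = 120, so r = 3.

3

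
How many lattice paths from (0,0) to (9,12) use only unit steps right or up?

Each path is a sequence of 21 steps with 9 rights: C(21,9) = 293930.

293930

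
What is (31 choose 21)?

44352165

C(31,21) = C(31,10) by symmetry.
C(31,10) = (31·30·29·28·27·26·25·24·23·22) / 10! = 160945136352000 / 3628800 = 44352165.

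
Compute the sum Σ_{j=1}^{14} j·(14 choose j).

Differentiating (1+x)^14 and setting x=1: Σ j·C(14,j) = 14·2^13 = 114688.

114688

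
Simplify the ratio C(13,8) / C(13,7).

3/4

C(n,k+1)/C(n,k) = (n−k)/(k+1) = (13−7)/(7+1) = 6/8 = 3/4.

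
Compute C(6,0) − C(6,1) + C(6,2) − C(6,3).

-10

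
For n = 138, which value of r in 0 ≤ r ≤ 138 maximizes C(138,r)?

69

C(138,r) is maximized at r = 138/2 = 69.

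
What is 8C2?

C(8,2) = (8·7) / 2! = 56 / 2 = 28.

28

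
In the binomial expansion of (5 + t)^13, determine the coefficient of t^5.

502734375

The general term is C(13,j)·(5)^j·(t)^(13-j); the t^5 term has j = 8.
C(13,8) = 1287.
Coefficient = C(13,8) · 5^8 = 1287 · 390625 = 502734375.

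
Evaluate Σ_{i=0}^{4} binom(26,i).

1 + 26 + 325 + 2600 + 14950 = 17902.

17902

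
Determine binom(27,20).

C(27,20) = C(27,7) by symmetry.
C(27,7) = (27·26·25·24·23·22·21) / 7! = 4475671200 / 5040 = 888030.

888030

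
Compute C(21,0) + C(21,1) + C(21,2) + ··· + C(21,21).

The entries of row 21 sum to 2^21 = 2097152.

2097152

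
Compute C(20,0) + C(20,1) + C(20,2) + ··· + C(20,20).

1048576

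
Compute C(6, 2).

15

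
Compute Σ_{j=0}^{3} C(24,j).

2325

1 + 24 + 276 + 2024 = 2325.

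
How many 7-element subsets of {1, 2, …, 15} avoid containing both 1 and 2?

All 7-subsets: C(15,7) = 6435. Those containing both fixed elements: C(13,5) = 1287.
6435 − 1287 = 5148.

5148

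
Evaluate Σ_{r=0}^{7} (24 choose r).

1 + 24 + 276 + 2024 + 10626 + 42504 + 134596 + 346104 = 536155.

536155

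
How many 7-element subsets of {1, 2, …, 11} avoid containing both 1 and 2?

204

All 7-subsets: C(11,7) = 330. Those containing both fixed elements: C(9,5) = 126.
330 − 126 = 204.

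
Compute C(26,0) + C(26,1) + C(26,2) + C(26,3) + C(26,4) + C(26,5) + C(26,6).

313912

1 + 26 + 325 + 2600 + 14950 + 65780 + 230230 = 313912.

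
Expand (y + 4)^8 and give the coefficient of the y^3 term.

The general term is C(8,j)·(y)^j·(4)^(8-j); the y^3 term has j = 3.
C(8,3) = 56.
Coefficient = C(8,3) · 4^5 = 56 · 1024 = 57344.

57344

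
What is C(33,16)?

C(33,16) = (33·32·31·30·29·28·27·26·25·24·23·22·21·20·19·18) / 16! = 24412776311194951680000 / 20922789888000 = 1166803110.

1166803110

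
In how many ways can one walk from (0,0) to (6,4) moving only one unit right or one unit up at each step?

Each path is a sequence of 10 steps with 6 rights: C(10,6) = 210.

210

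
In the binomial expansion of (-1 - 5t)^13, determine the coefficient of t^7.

The general term is C(13,j)·(-1)^j·(-5t)^(13-j); the t^7 term has j = 6.
C(13,6) = 1716.
Coefficient = C(13,6) · (-5)^7 = 1716 · (-78125) = -134062500.

-134062500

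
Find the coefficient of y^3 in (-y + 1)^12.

The general term is C(12,j)·(-y)^j·(1)^(12-j); the y^3 term has j = 3.
C(12,3) = 220.
Coefficient = C(12,3) · (-1)^3 = 220 · (-1) = -220.

-220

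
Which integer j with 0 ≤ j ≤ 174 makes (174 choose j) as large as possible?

87

C(174,j) is maximized at j = 174/2 = 87.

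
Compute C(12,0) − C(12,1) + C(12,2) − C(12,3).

The partial alternating sum Σ_{k=0}^{3} (−1)^k C(12,k) = (−1)^3 C(11,3) = -165.

-165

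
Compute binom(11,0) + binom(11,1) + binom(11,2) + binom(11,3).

1 + 11 + 55 + 165 = 232.

232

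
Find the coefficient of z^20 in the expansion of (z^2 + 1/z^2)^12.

General term: C(12,j)·(z^2)^j·(1/z^2)^(12-j), with z-exponent 2j − 2(12−j) = 4j − 24.
Set 4j − 24 = 20: j = 11.
C(12,11) = 12; 1^11 = 1; 1^1 = 1.
Coefficient = 12 · 1 · 1 = 12.

12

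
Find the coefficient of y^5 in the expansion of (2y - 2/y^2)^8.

-2048

General term: C(8,j)·(2y)^j·(-2/y^2)^(8-j), with y-exponent 1j − 2(8−j) = 3j − 16.
Set 3j − 16 = 5: j = 7.
C(8,7) = 8; 2^7 = 128; (-2)^1 = -2.
Coefficient = 8 · 128 · (-2) = -2048.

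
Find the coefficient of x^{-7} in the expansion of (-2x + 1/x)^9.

-18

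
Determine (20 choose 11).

167960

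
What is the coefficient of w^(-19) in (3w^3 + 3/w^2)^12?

General term: C(12,j)·(3w^3)^j·(3/w^2)^(12-j), with w-exponent 3j − 2(12−j) = 5j − 24.
Set 5j − 24 = -19: j = 1.
C(12,1) = 12; 3^1 = 3; 3^11 = 177147.
Coefficient = 12 · 3 · 177147 = 6377292.

6377292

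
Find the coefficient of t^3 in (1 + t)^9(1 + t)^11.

(1 + t)^9(1 + t)^11 = (1 + t)^20, so the coefficient of t^3 is C(20,3)·1^3 = 1140·1 = 1140.

1140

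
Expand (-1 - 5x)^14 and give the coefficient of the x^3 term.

The general term is C(14,j)·(-1)^j·(-5x)^(14-j); the x^3 term has j = 11.
C(14,11) = 364.
Coefficient = C(14,11) · (-1)^11 · (-5)^3 = 364 · (-1) · (-125) = 45500.

45500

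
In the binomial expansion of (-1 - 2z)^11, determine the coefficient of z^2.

-220

The general term is C(11,j)·(-1)^j·(-2z)^(11-j); the z^2 term has j = 9.
C(11,9) = 55.
Coefficient = C(11,9) · (-1)^9 · (-2)^2 = 55 · (-1) · 4 = -220.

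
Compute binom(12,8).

495

C(12,8) = C(12,4) by symmetry.
C(12,4) = (12·11·10·9) / 4! = 11880 / 24 = 495.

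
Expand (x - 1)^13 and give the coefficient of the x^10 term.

-286

The general term is C(13,j)·(x)^j·(-1)^(13-j); the x^10 term has j = 10.
C(13,10) = 286.
Coefficient = C(13,10) · (-1)^3 = 286 · (-1) = -286.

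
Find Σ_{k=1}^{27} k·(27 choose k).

1811939328

Differentiating (1+x)^27 and setting x=1: Σ k·C(27,k) = 27·2^26 = 1811939328.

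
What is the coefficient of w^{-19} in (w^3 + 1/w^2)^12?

12

General term: C(12,j)·(w^3)^j·(1/w^2)^(12-j), with w-exponent 3j − 2(12−j) = 5j − 24.
Set 5j − 24 = -19: j = 1.
C(12,1) = 12; 1^1 = 1; 1^11 = 1.
Coefficient = 12 · 1 · 1 = 12.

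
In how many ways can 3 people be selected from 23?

1771

This is C(23,3) = 1771.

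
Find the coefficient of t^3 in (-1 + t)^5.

10

The general term is C(5,j)·(-1)^j·(t)^(5-j); the t^3 term has j = 2.
C(5,2) = 10.
Coefficient = C(5,2) = 10.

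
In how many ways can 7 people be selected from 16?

11440

This is C(16,7) = 11440.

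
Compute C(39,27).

3910797436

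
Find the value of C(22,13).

497420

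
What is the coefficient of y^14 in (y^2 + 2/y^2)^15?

21840

General term: C(15,j)·(y^2)^j·(2/y^2)^(15-j), with y-exponent 2j − 2(15−j) = 4j − 30.
Set 4j − 30 = 14: j = 11.
C(15,11) = 1365; 1^11 = 1; 2^4 = 16.
Coefficient = 1365 · 1 · 16 = 21840.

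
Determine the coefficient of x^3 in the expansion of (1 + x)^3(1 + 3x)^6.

Coefficient of x^3 = Σ_{j} C(3,j)·1^j·C(6,3-j)·3^(3-j) for j from 0 to 3.
= 540 + 405 + 54 + 1 = 1000.

1000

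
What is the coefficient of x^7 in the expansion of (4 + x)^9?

576

The general term is C(9,j)·(4)^j·(x)^(9-j); the x^7 term has j = 2.
C(9,2) = 36.
Coefficient = C(9,2) · 4^2 = 36 · 16 = 576.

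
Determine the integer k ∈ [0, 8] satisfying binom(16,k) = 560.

C(16,k) increases on 0 ≤ k ≤ 8. C(16,2) = 120 and C(16,3) = 560, so k = 3.

3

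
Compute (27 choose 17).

C(27,17) = C(27,10) by symmetry.
C(27,10) = (27·26·25·24·23·22·21·20·19·18) / 10! = 30613591008000 / 3628800 = 8436285.

8436285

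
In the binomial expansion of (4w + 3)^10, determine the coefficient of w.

The general term is C(10,j)·(4w)^j·(3)^(10-j); the w^1 term has j = 1.
C(10,1) = 10.
Coefficient = C(10,1) · 4^1 · 3^9 = 10 · 4 · 19683 = 787320.

787320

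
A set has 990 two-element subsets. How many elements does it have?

n(n−1)/2 = 990 ⇒ n(n−1) = 1980. Since 45·44 = 1980, n = 45.

45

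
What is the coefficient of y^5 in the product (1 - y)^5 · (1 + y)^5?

0

Coefficient of y^5 = Σ_{j} C(5,j)·(-1)^j·C(5,5-j)·1^(5-j) for j from 0 to 5.
= 1 + (-25) + 100 + (-100) + 25 + (-1) = 0.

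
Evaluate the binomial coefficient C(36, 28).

C(36,28) = C(36,8) by symmetry.
C(36,8) = (36·35·34·33·32·31·30·29) / 8! = 1220096908800 / 40320 = 30260340.

30260340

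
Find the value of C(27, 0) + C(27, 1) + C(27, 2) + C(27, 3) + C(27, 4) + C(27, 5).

101584

1 + 27 + 351 + 2925 + 17550 + 80730 = 101584.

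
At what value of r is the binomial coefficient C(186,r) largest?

93

C(186,r) is maximized at r = 186/2 = 93.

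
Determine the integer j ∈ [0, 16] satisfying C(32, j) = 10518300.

8

C(32,j) increases on 0 ≤ j ≤ 16. C(32,7) = 3365856 and C(32,8) = 10518300, so j = 8.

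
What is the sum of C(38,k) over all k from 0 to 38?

274877906944

The entries of row 38 sum to 2^38 = 274877906944.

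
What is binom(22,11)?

705432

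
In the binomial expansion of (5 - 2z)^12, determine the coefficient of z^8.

79200000

The general term is C(12,j)·(5)^j·(-2z)^(12-j); the z^8 term has j = 4.
C(12,4) = 495.
Coefficient = C(12,4) · 5^4 · (-2)^8 = 495 · 625 · 256 = 79200000.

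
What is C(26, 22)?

C(26,22) = C(26,4) by symmetry.
C(26,4) = (26·25·24·23) / 4! = 358800 / 24 = 14950.

14950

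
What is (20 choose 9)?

167960

C(20,9) = (20·19·18·17·16·15·14·13·12) / 9! = 60949324800 / 362880 = 167960.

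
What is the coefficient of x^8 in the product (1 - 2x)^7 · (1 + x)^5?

-360

Coefficient of x^8 = Σ_{j} C(7,j)·(-2)^j·C(5,8-j)·1^(8-j) for j from 3 to 7.
= (-280) + 2800 + (-6720) + 4480 + (-640) = -360.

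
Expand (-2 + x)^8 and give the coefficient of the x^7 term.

The general term is C(8,j)·(-2)^j·(x)^(8-j); the x^7 term has j = 1.
C(8,1) = 8.
Coefficient = C(8,1) · (-2)^1 = 8 · (-2) = -16.

-16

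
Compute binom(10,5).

252

C(10,5) = (10·9·8·7·6) / 5! = 30240 / 120 = 252.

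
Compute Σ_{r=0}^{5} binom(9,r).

382

1 + 9 + 36 + 84 + 126 + 126 = 382.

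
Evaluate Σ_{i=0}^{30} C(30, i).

1073741824

The entries of row 30 sum to 2^30 = 1073741824.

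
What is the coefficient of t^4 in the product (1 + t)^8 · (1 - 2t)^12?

-42

Coefficient of t^4 = Σ_{j} C(8,j)·1^j·C(12,4-j)·(-2)^(4-j) for j from 0 to 4.
= 7920 + (-14080) + 7392 + (-1344) + 70 = -42.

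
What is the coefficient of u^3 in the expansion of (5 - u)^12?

The general term is C(12,j)·(5)^j·(-u)^(12-j); the u^3 term has j = 9.
C(12,9) = 220.
Coefficient = C(12,9) · 5^9 · (-1)^3 = 220 · 1953125 · (-1) = -429687500.

-429687500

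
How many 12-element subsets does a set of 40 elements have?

C(40,12) = (40·39·38·37·36·35·34·33·32·31·30·29) / 12! = 2676111755885568000 / 479001600 = 5586853480.

5586853480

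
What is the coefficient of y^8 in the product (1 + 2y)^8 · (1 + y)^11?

1039525

Coefficient of y^8 = Σ_{j} C(8,j)·2^j·C(11,8-j)·1^(8-j) for j from 0 to 8.
= 165 + 5280 + 51744 + 206976 + 369600 + 295680 + 98560 + 11264 + 256 = 1039525.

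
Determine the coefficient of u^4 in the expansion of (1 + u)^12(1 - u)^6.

-60

Coefficient of u^4 = Σ_{j} C(12,j)·1^j·C(6,4-j)·(-1)^(4-j) for j from 0 to 4.
= 15 + (-240) + 990 + (-1320) + 495 = -60.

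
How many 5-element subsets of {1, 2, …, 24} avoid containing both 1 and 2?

40964

All 5-subsets: C(24,5) = 42504. Those containing both fixed elements: C(22,3) = 1540.
42504 − 1540 = 40964.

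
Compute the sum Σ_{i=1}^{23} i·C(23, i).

96468992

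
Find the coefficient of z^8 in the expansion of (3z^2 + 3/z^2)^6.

4374

General term: C(6,j)·(3z^2)^j·(3/z^2)^(6-j), with z-exponent 2j − 2(6−j) = 4j − 12.
Set 4j − 12 = 8: j = 5.
C(6,5) = 6; 3^5 = 243; 3^1 = 3.
Coefficient = 6 · 243 · 3 = 4374.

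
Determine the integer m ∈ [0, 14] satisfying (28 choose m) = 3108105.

8

C(28,m) increases on 0 ≤ m ≤ 14. C(28,7) = 1184040 and C(28,8) = 3108105, so m = 8.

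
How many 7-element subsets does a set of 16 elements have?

11440

C(16,7) = (16·15·14·13·12·11·10) / 7! = 57657600 / 5040 = 11440.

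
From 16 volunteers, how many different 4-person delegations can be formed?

This is C(16,4) = 1820.

1820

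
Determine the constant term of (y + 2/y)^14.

439296

General term: C(14,j)·(y)^j·(2/y)^(14-j), with y-exponent 1j − 1(14−j) = 2j − 14.
Set 2j − 14 = 0: j = 7.
C(14,7) = 3432; 1^7 = 1; 2^7 = 128.
Coefficient = 3432 · 1 · 128 = 439296.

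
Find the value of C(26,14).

9657700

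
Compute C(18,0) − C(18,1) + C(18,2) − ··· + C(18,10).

19448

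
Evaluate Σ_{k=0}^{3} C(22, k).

1794

1 + 22 + 231 + 1540 = 1794.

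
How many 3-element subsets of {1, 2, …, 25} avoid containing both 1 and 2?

2277

All 3-subsets: C(25,3) = 2300. Those containing both fixed elements: C(23,1) = 23.
2300 − 23 = 2277.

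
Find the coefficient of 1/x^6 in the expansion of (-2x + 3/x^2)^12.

43110144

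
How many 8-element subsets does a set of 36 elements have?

C(36,8) = (36·35·34·33·32·31·30·29) / 8! = 1220096908800 / 40320 = 30260340.

30260340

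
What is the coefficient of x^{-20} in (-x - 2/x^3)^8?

General term: C(8,j)·(-x)^j·(-2/x^3)^(8-j), with x-exponent 1j − 3(8−j) = 4j − 24.
Set 4j − 24 = -20: j = 1.
C(8,1) = 8; (-1)^1 = -1; (-2)^7 = -128.
Coefficient = 8 · (-1) · (-128) = 1024.

1024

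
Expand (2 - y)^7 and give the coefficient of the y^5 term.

-84

The general term is C(7,j)·(2)^j·(-y)^(7-j); the y^5 term has j = 2.
C(7,2) = 21.
Coefficient = C(7,2) · 2^2 · (-1)^5 = 21 · 4 · (-1) = -84.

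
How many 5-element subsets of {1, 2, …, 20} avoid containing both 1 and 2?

All 5-subsets: C(20,5) = 15504. Those containing both fixed elements: C(18,3) = 816.
15504 − 816 = 14688.

14688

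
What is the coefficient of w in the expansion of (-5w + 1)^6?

-30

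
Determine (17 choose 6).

12376

C(17,6) = (17·16·15·14·13·12) / 6! = 8910720 / 720 = 12376.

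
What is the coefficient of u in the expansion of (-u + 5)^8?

The general term is C(8,j)·(-u)^j·(5)^(8-j); the u^1 term has j = 1.
C(8,1) = 8.
Coefficient = C(8,1) · (-1)^1 · 5^7 = 8 · (-1) · 78125 = -625000.

-625000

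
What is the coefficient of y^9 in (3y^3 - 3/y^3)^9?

General term: C(9,j)·(3y^3)^j·(-3/y^3)^(9-j), with y-exponent 3j − 3(9−j) = 6j − 27.
Set 6j − 27 = 9: j = 6.
C(9,6) = 84; 3^6 = 729; (-3)^3 = -27.
Coefficient = 84 · 729 · (-27) = -1653372.

-1653372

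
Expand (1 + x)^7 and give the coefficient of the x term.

7

The general term is C(7,j)·(1)^j·(x)^(7-j); the x^1 term has j = 6.
C(7,6) = 7.
Coefficient = C(7,6) = 7.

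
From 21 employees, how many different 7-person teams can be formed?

116280

This is C(21,7) = 116280.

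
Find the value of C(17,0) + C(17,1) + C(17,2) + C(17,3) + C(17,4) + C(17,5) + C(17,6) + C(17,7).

41226

1 + 17 + 136 + 680 + 2380 + 6188 + 12376 + 19448 = 41226.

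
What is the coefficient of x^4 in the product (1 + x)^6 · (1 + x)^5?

Coefficient of x^4 = Σ_{j} C(6,j)·C(5,4-j) for j from 0 to 4.
= 5 + 60 + 150 + 100 + 15 = 330.

330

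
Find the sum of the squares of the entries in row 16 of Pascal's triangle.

601080390

By Vandermonde's identity, Σ C(16,j)² = C(32,16) = 601080390.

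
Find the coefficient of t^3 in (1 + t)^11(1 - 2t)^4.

-43

Coefficient of t^3 = Σ_{j} C(11,j)·1^j·C(4,3-j)·(-2)^(3-j) for j from 0 to 3.
= (-32) + 264 + (-440) + 165 = -43.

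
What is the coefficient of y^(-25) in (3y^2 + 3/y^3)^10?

General term: C(10,j)·(3y^2)^j·(3/y^3)^(10-j), with y-exponent 2j − 3(10−j) = 5j − 30.
Set 5j − 30 = -25: j = 1.
C(10,1) = 10; 3^1 = 3; 3^9 = 19683.
Coefficient = 10 · 3 · 19683 = 590490.

590490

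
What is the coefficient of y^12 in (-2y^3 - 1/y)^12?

General term: C(12,j)·(-2y^3)^j·(-1/y)^(12-j), with y-exponent 3j − 1(12−j) = 4j − 12.
Set 4j − 12 = 12: j = 6.
C(12,6) = 924; (-2)^6 = 64; (-1)^6 = 1.
Coefficient = 924 · 64 · 1 = 59136.

59136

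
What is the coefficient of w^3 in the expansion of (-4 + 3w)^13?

The general term is C(13,j)·(-4)^j·(3w)^(13-j); the w^3 term has j = 10.
C(13,10) = 286.
Coefficient = C(13,10) · (-4)^10 · 3^3 = 286 · 1048576 · 27 = 8097103872.

8097103872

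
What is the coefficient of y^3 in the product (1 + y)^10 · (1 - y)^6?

Coefficient of y^3 = Σ_{j} C(10,j)·1^j·C(6,3-j)·(-1)^(3-j) for j from 0 to 3.
= (-20) + 150 + (-270) + 120 = -20.

-20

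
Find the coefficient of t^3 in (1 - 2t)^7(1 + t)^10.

Coefficient of t^3 = Σ_{j} C(7,j)·(-2)^j·C(10,3-j)·1^(3-j) for j from 0 to 3.
= 120 + (-630) + 840 + (-280) = 50.

50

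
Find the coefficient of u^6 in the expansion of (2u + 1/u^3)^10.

5120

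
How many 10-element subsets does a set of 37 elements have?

348330136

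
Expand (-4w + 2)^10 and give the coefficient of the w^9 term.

-5242880

The general term is C(10,j)·(-4w)^j·(2)^(10-j); the w^9 term has j = 9.
C(10,9) = 10.
Coefficient = C(10,9) · (-4)^9 · 2^1 = 10 · (-262144) · 2 = -5242880.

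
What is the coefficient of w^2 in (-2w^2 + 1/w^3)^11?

General term: C(11,j)·(-2w^2)^j·(1/w^3)^(11-j), with w-exponent 2j − 3(11−j) = 5j − 33.
Set 5j − 33 = 2: j = 7.
C(11,7) = 330; (-2)^7 = -128; 1^4 = 1.
Coefficient = 330 · (-128) · 1 = -42240.

-42240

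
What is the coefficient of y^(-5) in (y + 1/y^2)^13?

General term: C(13,j)·(y)^j·(1/y^2)^(13-j), with y-exponent 1j − 2(13−j) = 3j − 26.
Set 3j − 26 = -5: j = 7.
C(13,7) = 1716; 1^7 = 1; 1^6 = 1.
Coefficient = 1716 · 1 · 1 = 1716.

1716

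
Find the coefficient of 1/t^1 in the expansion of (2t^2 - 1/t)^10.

General term: C(10,j)·(2t^2)^j·(-1/t)^(10-j), with t-exponent 2j − 1(10−j) = 3j − 10.
Set 3j − 10 = -1: j = 3.
C(10,3) = 120; 2^3 = 8; (-1)^7 = -1.
Coefficient = 120 · 8 · (-1) = -960.

-960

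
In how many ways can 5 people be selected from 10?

252

This is C(10,5) = 252.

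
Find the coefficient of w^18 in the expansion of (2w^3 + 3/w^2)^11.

1140480

General term: C(11,j)·(2w^3)^j·(3/w^2)^(11-j), with w-exponent 3j − 2(11−j) = 5j − 22.
Set 5j − 22 = 18: j = 8.
C(11,8) = 165; 2^8 = 256; 3^3 = 27.
Coefficient = 165 · 256 · 27 = 1140480.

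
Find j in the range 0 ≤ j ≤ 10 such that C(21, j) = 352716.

10

C(21,j) increases on 0 ≤ j ≤ 10. C(21,9) = 293930 and C(21,10) = 352716, so j = 10.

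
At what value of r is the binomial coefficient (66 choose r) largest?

C(66,r) is maximized at r = 66/2 = 33.

33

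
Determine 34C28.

1344904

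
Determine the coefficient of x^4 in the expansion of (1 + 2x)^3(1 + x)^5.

Coefficient of x^4 = Σ_{j} C(3,j)·2^j·C(5,4-j)·1^(4-j) for j from 0 to 3.
= 5 + 60 + 120 + 40 = 225.

225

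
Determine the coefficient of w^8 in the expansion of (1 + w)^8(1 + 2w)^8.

Coefficient of w^8 = Σ_{j} C(8,j)·1^j·C(8,8-j)·2^(8-j) for j from 0 to 8.
= 256 + 8192 + 50176 + 100352 + 78400 + 25088 + 3136 + 128 + 1 = 265729.

265729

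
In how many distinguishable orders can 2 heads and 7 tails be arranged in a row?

Choose positions for the heads: C(9,2) = 36.

36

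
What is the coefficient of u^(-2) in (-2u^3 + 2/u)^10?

46080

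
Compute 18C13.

8568

C(18,13) = C(18,5) by symmetry.
C(18,5) = (18·17·16·15·14) / 5! = 1028160 / 120 = 8568.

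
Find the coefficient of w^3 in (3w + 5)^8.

4725000

The general term is C(8,j)·(3w)^j·(5)^(8-j); the w^3 term has j = 3.
C(8,3) = 56.
Coefficient = C(8,3) · 3^3 · 5^5 = 56 · 27 · 3125 = 4725000.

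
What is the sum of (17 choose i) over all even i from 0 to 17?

65536

Even-i terms of row 17 sum to 2^16 = 65536.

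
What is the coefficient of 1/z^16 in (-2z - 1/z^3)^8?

112

General term: C(8,j)·(-2z)^j·(-1/z^3)^(8-j), with z-exponent 1j − 3(8−j) = 4j − 24.
Set 4j − 24 = -16: j = 2.
C(8,2) = 28; (-2)^2 = 4; (-1)^6 = 1.
Coefficient = 28 · 4 · 1 = 112.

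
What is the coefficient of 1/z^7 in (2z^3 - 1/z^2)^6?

-12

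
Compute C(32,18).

471435600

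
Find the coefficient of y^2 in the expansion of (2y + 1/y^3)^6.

192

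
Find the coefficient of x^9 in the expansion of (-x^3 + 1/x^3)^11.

General term: C(11,j)·(-x^3)^j·(1/x^3)^(11-j), with x-exponent 3j − 3(11−j) = 6j − 33.
Set 6j − 33 = 9: j = 7.
C(11,7) = 330; (-1)^7 = -1; 1^4 = 1.
Coefficient = 330 · (-1) · 1 = -330.

-330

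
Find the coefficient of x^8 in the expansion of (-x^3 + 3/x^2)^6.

General term: C(6,j)·(-x^3)^j·(3/x^2)^(6-j), with x-exponent 3j − 2(6−j) = 5j − 12.
Set 5j − 12 = 8: j = 4.
C(6,4) = 15; (-1)^4 = 1; 3^2 = 9.
Coefficient = 15 · 1 · 9 = 135.

135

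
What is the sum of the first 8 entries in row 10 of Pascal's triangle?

1 + 10 + 45 + 120 + 210 + 252 + 210 + 120 = 968.

968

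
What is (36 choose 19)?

C(36,19) = C(36,17) by symmetry.
C(36,17) = (36·35·34·33·32·31·30·29·28·27·26·25·24·23·22·21·20) / 17! = 3058021453718104473600000 / 355687428096000 = 8597496600.

8597496600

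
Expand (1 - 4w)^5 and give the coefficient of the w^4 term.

1280

The general term is C(5,j)·(1)^j·(-4w)^(5-j); the w^4 term has j = 1.
C(5,1) = 5.
Coefficient = C(5,1) · (-4)^4 = 5 · 256 = 1280.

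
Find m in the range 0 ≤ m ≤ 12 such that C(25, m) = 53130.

C(25,m) increases on 0 ≤ m ≤ 12. C(25,4) = 12650 and C(25,5) = 53130, so m = 5.

5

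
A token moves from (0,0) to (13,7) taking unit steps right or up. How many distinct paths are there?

77520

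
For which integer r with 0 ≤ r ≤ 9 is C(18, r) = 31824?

C(18,r) increases on 0 ≤ r ≤ 9. C(18,6) = 18564 and C(18,7) = 31824, so r = 7.

7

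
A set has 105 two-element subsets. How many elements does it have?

15

n(n−1)/2 = 105 ⇒ n(n−1) = 210. Since 15·14 = 210, n = 15.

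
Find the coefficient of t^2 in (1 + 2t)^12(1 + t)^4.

Coefficient of t^2 = Σ_{j} C(12,j)·2^j·C(4,2-j)·1^(2-j) for j from 0 to 2.
= 6 + 96 + 264 = 366.

366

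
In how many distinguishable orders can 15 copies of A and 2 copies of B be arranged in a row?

Choose positions for the A's: C(17,15) = 136.

136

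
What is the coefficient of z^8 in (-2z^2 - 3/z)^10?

1088640

General term: C(10,j)·(-2z^2)^j·(-3/z)^(10-j), with z-exponent 2j − 1(10−j) = 3j − 10.
Set 3j − 10 = 8: j = 6.
C(10,6) = 210; (-2)^6 = 64; (-3)^4 = 81.
Coefficient = 210 · 64 · 81 = 1088640.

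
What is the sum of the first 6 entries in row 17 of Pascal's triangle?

9402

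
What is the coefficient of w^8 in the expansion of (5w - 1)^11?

-64453125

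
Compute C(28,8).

C(28,8) = (28·27·26·25·24·23·22·21) / 8! = 125318793600 / 40320 = 3108105.

3108105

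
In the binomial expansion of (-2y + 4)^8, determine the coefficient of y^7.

-4096

The general term is C(8,j)·(-2y)^j·(4)^(8-j); the y^7 term has j = 7.
C(8,7) = 8.
Coefficient = C(8,7) · (-2)^7 · 4^1 = 8 · (-128) · 4 = -4096.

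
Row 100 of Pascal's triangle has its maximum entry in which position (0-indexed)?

C(100,j) is maximized at j = 100/2 = 50.

50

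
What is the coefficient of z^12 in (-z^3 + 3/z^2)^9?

2268

General term: C(9,j)·(-z^3)^j·(3/z^2)^(9-j), with z-exponent 3j − 2(9−j) = 5j − 18.
Set 5j − 18 = 12: j = 6.
C(9,6) = 84; (-1)^6 = 1; 3^3 = 27.
Coefficient = 84 · 1 · 27 = 2268.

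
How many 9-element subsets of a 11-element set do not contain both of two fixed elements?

All 9-subsets: C(11,9) = 55. Those containing both fixed elements: C(9,7) = 36.
55 − 36 = 19.

19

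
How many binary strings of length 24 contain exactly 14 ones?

1961256

Choose the 14 positions: C(24,14) = 1961256.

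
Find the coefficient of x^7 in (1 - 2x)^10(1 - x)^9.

Coefficient of x^7 = Σ_{j} C(10,j)·(-2)^j·C(9,7-j)·(-1)^(7-j) for j from 0 to 7.
= (-36) + (-1680) + (-22680) + (-120960) + (-282240) + (-290304) + (-120960) + (-15360) = -854220.

-854220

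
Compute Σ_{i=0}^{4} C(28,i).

24158

1 + 28 + 378 + 3276 + 20475 = 24158.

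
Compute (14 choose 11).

C(14,11) = C(14,3) by symmetry.
C(14,3) = (14·13·12) / 3! = 2184 / 6 = 364.

364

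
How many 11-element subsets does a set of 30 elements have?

54627300

C(30,11) = (30·29·28·27·26·25·24·23·22·21·20) / 11! = 2180547008640000 / 39916800 = 54627300.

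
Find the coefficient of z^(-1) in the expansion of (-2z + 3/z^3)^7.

General term: C(7,j)·(-2z)^j·(3/z^3)^(7-j), with z-exponent 1j − 3(7−j) = 4j − 21.
Set 4j − 21 = -1: j = 5.
C(7,5) = 21; (-2)^5 = -32; 3^2 = 9.
Coefficient = 21 · (-32) · 9 = -6048.

-6048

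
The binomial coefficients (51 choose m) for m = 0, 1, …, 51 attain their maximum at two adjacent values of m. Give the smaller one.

For odd n = 51, C(51,m) peaks at m = (n−1)/2 and (n+1)/2; the smaller is 25.

25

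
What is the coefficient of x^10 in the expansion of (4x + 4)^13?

19193135104

The general term is C(13,j)·(4x)^j·(4)^(13-j); the x^10 term has j = 10.
C(13,10) = 286.
Coefficient = C(13,10) · 4^10 · 4^3 = 286 · 1048576 · 64 = 19193135104.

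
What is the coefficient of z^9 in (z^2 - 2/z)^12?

General term: C(12,j)·(z^2)^j·(-2/z)^(12-j), with z-exponent 2j − 1(12−j) = 3j − 12.
Set 3j − 12 = 9: j = 7.
C(12,7) = 792; 1^7 = 1; (-2)^5 = -32.
Coefficient = 792 · 1 · (-32) = -25344.

-25344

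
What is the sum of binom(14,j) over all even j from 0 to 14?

Half of (1+1)^14 + (1−1)^14 gives the even-index sum: 2^13 = 8192.

8192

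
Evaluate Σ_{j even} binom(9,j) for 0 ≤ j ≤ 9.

256

Even-j terms of row 9 sum to 2^8 = 256.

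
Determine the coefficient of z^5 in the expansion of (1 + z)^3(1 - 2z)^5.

8

Coefficient of z^5 = Σ_{j} C(3,j)·1^j·C(5,5-j)·(-2)^(5-j) for j from 0 to 3.
= (-32) + 240 + (-240) + 40 = 8.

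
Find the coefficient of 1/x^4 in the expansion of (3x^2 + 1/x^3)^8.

General term: C(8,j)·(3x^2)^j·(1/x^3)^(8-j), with x-exponent 2j − 3(8−j) = 5j − 24.
Set 5j − 24 = -4: j = 4.
C(8,4) = 70; 3^4 = 81; 1^4 = 1.
Coefficient = 70 · 81 · 1 = 5670.

5670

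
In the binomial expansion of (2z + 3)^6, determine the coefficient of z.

2916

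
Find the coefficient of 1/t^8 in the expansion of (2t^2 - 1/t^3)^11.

14784

General term: C(11,j)·(2t^2)^j·(-1/t^3)^(11-j), with t-exponent 2j − 3(11−j) = 5j − 33.
Set 5j − 33 = -8: j = 5.
C(11,5) = 462; 2^5 = 32; (-1)^6 = 1.
Coefficient = 462 · 32 · 1 = 14784.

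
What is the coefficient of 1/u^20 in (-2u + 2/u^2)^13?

General term: C(13,j)·(-2u)^j·(2/u^2)^(13-j), with u-exponent 1j − 2(13−j) = 3j − 26.
Set 3j − 26 = -20: j = 2.
C(13,2) = 78; (-2)^2 = 4; 2^11 = 2048.
Coefficient = 78 · 4 · 2048 = 638976.

638976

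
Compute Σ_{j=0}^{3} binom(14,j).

1 + 14 + 91 + 364 = 470.

470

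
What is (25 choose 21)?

12650

C(25,21) = C(25,4) by symmetry.
C(25,4) = (25·24·23·22) / 4! = 303600 / 24 = 12650.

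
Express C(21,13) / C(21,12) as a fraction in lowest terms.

9/13

C(n,k+1)/C(n,k) = (n−k)/(k+1) = (21−12)/(12+1) = 9/13.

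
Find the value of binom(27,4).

17550

C(27,4) = (27·26·25·24) / 4! = 421200 / 24 = 17550.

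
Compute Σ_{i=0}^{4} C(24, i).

1 + 24 + 276 + 2024 + 10626 = 12951.

12951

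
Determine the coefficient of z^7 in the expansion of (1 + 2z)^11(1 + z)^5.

397540

Coefficient of z^7 = Σ_{j} C(11,j)·2^j·C(5,7-j)·1^(7-j) for j from 2 to 7.
= 220 + 6600 + 52800 + 147840 + 147840 + 42240 = 397540.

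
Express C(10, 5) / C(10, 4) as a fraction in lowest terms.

6/5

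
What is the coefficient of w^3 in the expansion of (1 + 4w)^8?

3584

The general term is C(8,j)·(1)^j·(4w)^(8-j); the w^3 term has j = 5.
C(8,5) = 56.
Coefficient = C(8,5) · 4^3 = 56 · 64 = 3584.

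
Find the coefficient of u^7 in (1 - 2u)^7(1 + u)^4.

-408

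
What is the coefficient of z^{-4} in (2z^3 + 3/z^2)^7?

20412

General term: C(7,j)·(2z^3)^j·(3/z^2)^(7-j), with z-exponent 3j − 2(7−j) = 5j − 14.
Set 5j − 14 = -4: j = 2.
C(7,2) = 21; 2^2 = 4; 3^5 = 243.
Coefficient = 21 · 4 · 243 = 20412.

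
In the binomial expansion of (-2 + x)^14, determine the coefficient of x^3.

-745472

The general term is C(14,j)·(-2)^j·(x)^(14-j); the x^3 term has j = 11.
C(14,11) = 364.
Coefficient = C(14,11) · (-2)^11 = 364 · (-2048) = -745472.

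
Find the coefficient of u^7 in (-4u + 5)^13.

The general term is C(13,j)·(-4u)^j·(5)^(13-j); the u^7 term has j = 7.
C(13,7) = 1716.
Coefficient = C(13,7) · (-4)^7 · 5^6 = 1716 · (-16384) · 15625 = -439296000000.

-439296000000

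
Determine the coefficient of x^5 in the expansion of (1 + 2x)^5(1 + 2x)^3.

1792

(1 + 2x)^5(1 + 2x)^3 = (1 + 2x)^8, so the coefficient of x^5 is C(8,5)·2^5 = 56·32 = 1792.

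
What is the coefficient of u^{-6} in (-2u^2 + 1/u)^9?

-18

General term: C(9,j)·(-2u^2)^j·(1/u)^(9-j), with u-exponent 2j − 1(9−j) = 3j − 9.
Set 3j − 9 = -6: j = 1.
C(9,1) = 9; (-2)^1 = -2; 1^8 = 1.
Coefficient = 9 · (-2) · 1 = -18.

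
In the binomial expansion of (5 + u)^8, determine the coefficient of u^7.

40

The general term is C(8,j)·(5)^j·(u)^(8-j); the u^7 term has j = 1.
C(8,1) = 8.
Coefficient = C(8,1) · 5^1 = 8 · 5 = 40.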